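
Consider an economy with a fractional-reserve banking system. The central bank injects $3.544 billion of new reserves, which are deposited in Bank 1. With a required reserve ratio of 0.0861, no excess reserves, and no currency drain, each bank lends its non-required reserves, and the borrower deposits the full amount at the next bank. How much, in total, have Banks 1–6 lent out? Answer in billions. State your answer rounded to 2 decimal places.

$15.70 billion

Bank i lends (1 − rr)^i of the original deposit: Bank 1 lends 3.544·0.9139 ≈ 3.2389, Bank 2 lends 3.544·0.9139² ≈ 2.9600, and so on.
Summing a geometric series: total = 3.544·[0.9139·(1 − 0.9139^6) / (1 − 0.9139)] ≈ 15.7004 billion.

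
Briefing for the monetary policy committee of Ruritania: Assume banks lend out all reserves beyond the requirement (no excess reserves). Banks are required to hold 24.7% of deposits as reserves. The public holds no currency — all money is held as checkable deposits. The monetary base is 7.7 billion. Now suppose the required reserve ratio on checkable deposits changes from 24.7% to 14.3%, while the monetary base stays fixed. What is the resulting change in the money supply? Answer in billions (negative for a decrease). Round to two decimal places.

Initially m₁ = 1 / (0.247) ≈ 4.0486, so M₁ = 4.0486 × 7.7 ≈ 31.1742 billion.
After the change m₂ = 1 / (0.143) ≈ 6.9930, so M₂ = 6.9930 × 7.7 = 53.8461 billion.
ΔM = M₂ − M₁ = 53.8461 − 31.1742 = 22.6719 billion.

22.67 billion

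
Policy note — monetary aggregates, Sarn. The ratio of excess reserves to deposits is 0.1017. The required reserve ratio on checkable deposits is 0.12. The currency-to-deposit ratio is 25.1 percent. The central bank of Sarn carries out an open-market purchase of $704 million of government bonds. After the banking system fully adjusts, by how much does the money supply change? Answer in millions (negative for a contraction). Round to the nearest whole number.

The money multiplier is m = (1 + c) / (rr + e + c) = (1 + 0.251) / (0.12 + 0.1017 + 0.251) ≈ 2.6465.
The purchase adds 704 million of base, so ΔM = m × ΔMB = 2.6465 × (+704) = 1863.136 million.

$1863 million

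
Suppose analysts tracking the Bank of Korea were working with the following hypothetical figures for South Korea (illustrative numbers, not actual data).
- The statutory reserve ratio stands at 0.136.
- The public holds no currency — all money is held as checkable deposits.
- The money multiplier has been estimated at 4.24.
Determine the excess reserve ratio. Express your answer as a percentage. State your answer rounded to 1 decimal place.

10.0%

Using m = 4.24. Since m = (1 + c)/(c + rr + e), the denominator satisfies c + rr + e = (1 + c)/m = (1 + 0) / 4.24 ≈ 0.235849.
With c = 0 and rr = 0.136, the excess reserve ratio is 0.235849 − 0 − 0.136 = 0.099849.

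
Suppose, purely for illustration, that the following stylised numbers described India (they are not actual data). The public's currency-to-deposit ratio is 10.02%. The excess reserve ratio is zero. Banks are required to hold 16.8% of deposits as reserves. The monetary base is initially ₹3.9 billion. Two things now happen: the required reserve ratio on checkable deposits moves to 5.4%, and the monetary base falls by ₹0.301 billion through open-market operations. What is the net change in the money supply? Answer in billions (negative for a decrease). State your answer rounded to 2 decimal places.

₹9.68 billion

Before: m₁ = (1 + 0.1002) / (0.168 + 0.1002) ≈ 4.1022, MB₁ = 3.9, so M₁ = 4.1022 × 3.9 ≈ 15.9986 billion.
After: m₂ = (1 + 0.1002) / (0.054 + 0.1002) ≈ 7.1349, MB₂ = 3.9 − 0.301 = 3.599, so M₂ = 7.1349 × 3.599 ≈ 25.6785 billion.
ΔM = M₂ − M₁ = 25.6785 − 15.9986 = 9.6799 billion.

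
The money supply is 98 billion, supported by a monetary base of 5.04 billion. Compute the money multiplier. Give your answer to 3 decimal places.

19.444

The money multiplier is m = M / MB = 98 / 5.04 ≈ 19.44444.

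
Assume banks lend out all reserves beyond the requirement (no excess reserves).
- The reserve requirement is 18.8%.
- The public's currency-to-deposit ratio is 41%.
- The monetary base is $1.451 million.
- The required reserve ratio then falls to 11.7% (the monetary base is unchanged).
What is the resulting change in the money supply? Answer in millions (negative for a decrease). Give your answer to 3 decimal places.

$0.461 million

Initially m₁ = (1 + 0.41) / (0.188 + 0.41) ≈ 2.35786, so M₁ = 2.35786 × 1.451 ≈ 3.4213 million.
After the change m₂ = (1 + 0.41) / (0.117 + 0.41) ≈ 2.67552, so M₂ = 2.67552 × 1.451 ≈ 3.8822 million.
ΔM = M₂ − M₁ = 3.8822 − 3.4213 = 0.4609 million.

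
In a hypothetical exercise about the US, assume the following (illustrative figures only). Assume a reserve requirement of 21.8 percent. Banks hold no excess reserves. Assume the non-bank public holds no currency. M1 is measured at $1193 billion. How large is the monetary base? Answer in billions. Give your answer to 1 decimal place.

With no currency drain and no excess reserves, the money multiplier is m = 1/rr = 1/0.218 ≈ 4.587156.
The monetary base is MB = M / m = 1193 / 4.587156 ≈ 260.074 billion.

$260.1 billion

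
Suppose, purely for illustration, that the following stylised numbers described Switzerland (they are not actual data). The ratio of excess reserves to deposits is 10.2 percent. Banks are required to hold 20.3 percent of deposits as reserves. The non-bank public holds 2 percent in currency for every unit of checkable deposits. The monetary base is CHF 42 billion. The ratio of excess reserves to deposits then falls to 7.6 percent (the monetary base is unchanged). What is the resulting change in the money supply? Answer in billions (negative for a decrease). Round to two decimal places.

CHF 11.46 billion

Initially m₁ = (1 + 0.02) / (0.203 + 0.102 + 0.02) ≈ 3.13846, so M₁ = 3.13846 × 42 ≈ 131.8153 billion.
After the change m₂ = (1 + 0.02) / (0.203 + 0.076 + 0.02) ≈ 3.41137, so M₂ = 3.41137 × 42 ≈ 143.2775 billion.
ΔM = M₂ − M₁ = 143.2775 − 131.8153 = 11.4622 billion.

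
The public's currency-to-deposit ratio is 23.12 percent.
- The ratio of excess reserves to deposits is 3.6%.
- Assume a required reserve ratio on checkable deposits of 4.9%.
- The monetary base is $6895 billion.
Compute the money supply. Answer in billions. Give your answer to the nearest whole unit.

The money multiplier is m = (1 + c) / (rr + e + c) = (1 + 0.2312) / (0.049 + 0.036 + 0.2312) ≈ 3.89374.
So M = m × MB = 3.89374 × 6895 = 26847.3373 billion.

$26847 billion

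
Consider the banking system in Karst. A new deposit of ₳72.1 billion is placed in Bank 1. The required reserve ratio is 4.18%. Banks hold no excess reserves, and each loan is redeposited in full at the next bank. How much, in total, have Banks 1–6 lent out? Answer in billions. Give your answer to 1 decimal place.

Bank i lends (1 − rr)^i of the original deposit: Bank 1 lends 72.1·0.9582 ≈ 69.0862, Bank 2 lends 72.1·0.9582² ≈ 66.1984, and so on.
Summing a geometric series: total = 72.1·[0.9582·(1 − 0.9582^6) / (1 − 0.9582)] ≈ 373.5400 billion.

₳373.5 billion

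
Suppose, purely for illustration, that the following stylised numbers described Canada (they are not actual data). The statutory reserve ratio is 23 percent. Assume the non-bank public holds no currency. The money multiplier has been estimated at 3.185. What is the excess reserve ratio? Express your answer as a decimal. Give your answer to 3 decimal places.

0.084

Using m = 3.185. Since m = (1 + c)/(c + rr + e), the denominator satisfies c + rr + e = (1 + c)/m = (1 + 0) / 3.185 ≈ 0.313972.
With c = 0 and rr = 0.23, the excess reserve ratio is 0.313972 − 0 − 0.23 = 0.083972.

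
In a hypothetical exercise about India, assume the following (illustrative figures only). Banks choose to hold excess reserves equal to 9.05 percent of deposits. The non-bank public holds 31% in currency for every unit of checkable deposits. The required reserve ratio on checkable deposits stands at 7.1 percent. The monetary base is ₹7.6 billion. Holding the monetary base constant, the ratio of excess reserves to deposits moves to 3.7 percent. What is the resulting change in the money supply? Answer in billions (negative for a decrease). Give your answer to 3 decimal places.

₹2.703 billion

Initially m₁ = (1 + 0.31) / (0.071 + 0.0905 + 0.31) ≈ 2.77837, so M₁ = 2.77837 × 7.6 ≈ 21.1156 billion.
After the change m₂ = (1 + 0.31) / (0.071 + 0.037 + 0.31) ≈ 3.13397, so M₂ = 3.13397 × 7.6 ≈ 23.8182 billion.
ΔM = M₂ − M₁ = 23.8182 − 21.1156 = 2.7026 billion.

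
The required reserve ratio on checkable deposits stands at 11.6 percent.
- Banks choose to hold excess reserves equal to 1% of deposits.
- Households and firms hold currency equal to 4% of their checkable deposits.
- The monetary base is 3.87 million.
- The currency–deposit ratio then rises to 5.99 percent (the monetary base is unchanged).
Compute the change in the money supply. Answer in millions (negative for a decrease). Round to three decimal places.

-2.181 million

Initially m₁ = (1 + 0.04) / (0.116 + 0.01 + 0.04) ≈ 6.26506, so M₁ = 6.26506 × 3.87 ≈ 24.2458 million.
After the change m₂ = (1 + 0.0599) / (0.116 + 0.01 + 0.0599) ≈ 5.70145, so M₂ = 5.70145 × 3.87 ≈ 22.0646 million.
ΔM = M₂ − M₁ = 22.0646 − 24.2458 = -2.1812 million.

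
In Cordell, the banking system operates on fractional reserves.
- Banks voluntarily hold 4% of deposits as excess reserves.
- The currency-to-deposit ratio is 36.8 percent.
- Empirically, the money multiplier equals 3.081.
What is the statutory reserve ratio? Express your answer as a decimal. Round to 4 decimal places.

Using m = 3.081. Since m = (1 + c)/(c + rr + e), the denominator satisfies c + rr + e = (1 + c)/m = (1 + 0.368) / 3.081 ≈ 0.444012.
With c = 0.368 and e = 0.04, the statutory reserve ratio is 0.444012 − 0.368 − 0.04 = 0.036012.

0.0360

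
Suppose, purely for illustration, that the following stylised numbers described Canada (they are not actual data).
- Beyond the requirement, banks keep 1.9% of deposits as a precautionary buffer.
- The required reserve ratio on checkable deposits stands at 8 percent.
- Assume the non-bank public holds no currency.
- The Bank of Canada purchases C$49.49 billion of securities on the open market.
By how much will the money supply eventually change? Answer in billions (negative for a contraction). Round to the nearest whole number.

C$500 billion

The money multiplier is m = 1 / (rr + e) = 1 / (0.08 + 0.019) ≈ 10.1010.
The purchase adds 49.49 billion of base, so ΔM = m × ΔMB = 10.1010 × (+49.49) ≈ 499.8985 billion.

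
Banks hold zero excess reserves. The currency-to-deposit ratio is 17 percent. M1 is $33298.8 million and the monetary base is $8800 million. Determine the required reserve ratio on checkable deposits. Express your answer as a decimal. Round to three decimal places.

0.139

Using m = M/MB = 33298.8/8800 ≈ 3.783955. Since m = (1 + c)/(c + rr + e), the denominator satisfies c + rr + e = (1 + c)/m = (1 + 0.17) / 3.783955 ≈ 0.309200.
With c = 0.17 and e = 0, the required reserve ratio on checkable deposits is 0.309200 − 0.17 − 0 = 0.1392.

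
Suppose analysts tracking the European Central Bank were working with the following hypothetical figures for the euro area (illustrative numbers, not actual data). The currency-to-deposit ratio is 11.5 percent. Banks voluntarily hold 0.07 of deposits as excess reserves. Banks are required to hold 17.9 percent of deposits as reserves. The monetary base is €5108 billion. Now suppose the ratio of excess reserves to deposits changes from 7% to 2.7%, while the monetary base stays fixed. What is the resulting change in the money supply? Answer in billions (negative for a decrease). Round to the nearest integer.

€2096 billion

Initially m₁ = (1 + 0.115) / (0.179 + 0.07 + 0.115) ≈ 3.06319, so M₁ = 3.06319 × 5108 ≈ 15646.7745 billion.
After the change m₂ = (1 + 0.115) / (0.179 + 0.027 + 0.115) ≈ 3.47352, so M₂ = 3.47352 × 5108 ≈ 17742.7402 billion.
ΔM = M₂ − M₁ = 17742.7402 − 15646.7745 = 2095.9657 billion.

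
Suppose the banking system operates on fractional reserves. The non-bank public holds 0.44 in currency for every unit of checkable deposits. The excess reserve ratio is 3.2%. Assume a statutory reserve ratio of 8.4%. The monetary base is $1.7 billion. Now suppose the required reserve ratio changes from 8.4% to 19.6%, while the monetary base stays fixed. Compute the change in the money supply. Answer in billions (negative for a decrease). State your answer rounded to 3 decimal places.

Initially m₁ = (1 + 0.44) / (0.084 + 0.032 + 0.44) ≈ 2.58993, so M₁ = 2.58993 × 1.7 ≈ 4.4029 billion.
After the change m₂ = (1 + 0.44) / (0.196 + 0.032 + 0.44) ≈ 2.15569, so M₂ = 2.15569 × 1.7 ≈ 3.6647 billion.
ΔM = M₂ − M₁ = 3.6647 − 4.4029 = -0.7382 billion.

-0.738 billion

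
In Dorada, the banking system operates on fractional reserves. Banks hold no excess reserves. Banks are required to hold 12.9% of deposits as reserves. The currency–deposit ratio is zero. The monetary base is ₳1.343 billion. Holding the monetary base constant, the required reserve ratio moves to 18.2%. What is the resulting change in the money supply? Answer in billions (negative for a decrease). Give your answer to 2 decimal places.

-3.03 billion

Initially m₁ = 1 / (0.129) ≈ 7.7519, so M₁ = 7.7519 × 1.343 ≈ 10.4108 billion.
After the change m₂ = 1 / (0.182) ≈ 5.4945, so M₂ = 5.4945 × 1.343 ≈ 7.3791 billion.
ΔM = M₂ − M₁ = 7.3791 − 10.4108 = -3.0317 billion.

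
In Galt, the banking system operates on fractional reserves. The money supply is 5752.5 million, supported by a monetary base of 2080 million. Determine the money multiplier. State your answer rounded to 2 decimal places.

2.77

The money multiplier is m = M / MB = 5752.5 / 2080 ≈ 2.76562.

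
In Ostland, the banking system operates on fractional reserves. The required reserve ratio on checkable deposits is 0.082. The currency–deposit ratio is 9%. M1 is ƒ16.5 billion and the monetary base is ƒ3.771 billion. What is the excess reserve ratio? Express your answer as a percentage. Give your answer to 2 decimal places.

7.71%

Using m = M/MB = 16.5/3.771 ≈ 4.375497. Since m = (1 + c)/(c + rr + e), the denominator satisfies c + rr + e = (1 + c)/m = (1 + 0.09) / 4.375497 ≈ 0.249115.
With c = 0.09 and rr = 0.082, the excess reserve ratio is 0.249115 − 0.09 − 0.082 = 0.077115.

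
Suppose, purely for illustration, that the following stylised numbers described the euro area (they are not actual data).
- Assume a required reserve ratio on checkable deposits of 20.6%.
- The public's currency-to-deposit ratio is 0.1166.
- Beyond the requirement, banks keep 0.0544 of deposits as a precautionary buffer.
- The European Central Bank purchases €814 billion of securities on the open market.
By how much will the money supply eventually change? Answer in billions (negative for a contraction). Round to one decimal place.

€2410.9 billion

The money multiplier is m = (1 + c) / (rr + e + c) = (1 + 0.1166) / (0.206 + 0.0544 + 0.1166) ≈ 2.96180.
The purchase adds 814 billion of base, so ΔM = m × ΔMB = 2.96180 × (+814) = 2410.9052 billion.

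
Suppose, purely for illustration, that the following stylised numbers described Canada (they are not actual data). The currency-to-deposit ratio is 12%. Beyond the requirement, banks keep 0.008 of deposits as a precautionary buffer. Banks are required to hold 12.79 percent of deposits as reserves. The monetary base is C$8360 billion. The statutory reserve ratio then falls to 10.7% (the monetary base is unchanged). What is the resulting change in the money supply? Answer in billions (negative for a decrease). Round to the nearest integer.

C$3254 billion

Initially m₁ = (1 + 0.12) / (0.1279 + 0.008 + 0.12) ≈ 4.37671, so M₁ = 4.37671 × 8360 = 36589.2956 billion.
After the change m₂ = (1 + 0.12) / (0.107 + 0.008 + 0.12) ≈ 4.76596, so M₂ = 4.76596 × 8360 = 39843.4256 billion.
ΔM = M₂ − M₁ = 39843.4256 − 36589.2956 = 3254.13 billion.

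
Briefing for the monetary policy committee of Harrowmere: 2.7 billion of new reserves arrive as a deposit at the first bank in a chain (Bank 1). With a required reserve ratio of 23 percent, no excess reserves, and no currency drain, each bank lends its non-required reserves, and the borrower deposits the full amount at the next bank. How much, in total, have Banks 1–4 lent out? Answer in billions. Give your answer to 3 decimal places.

Bank i lends (1 − rr)^i of the original deposit: Bank 1 lends 2.7·0.7700 = 2.0790, Bank 2 lends 2.7·0.7700² ≈ 1.6008, and so on.
Summing a geometric series: total = 2.7·[0.7700·(1 − 0.7700^4) / (1 − 0.7700)] ≈ 5.8616 billion.

5.862 billion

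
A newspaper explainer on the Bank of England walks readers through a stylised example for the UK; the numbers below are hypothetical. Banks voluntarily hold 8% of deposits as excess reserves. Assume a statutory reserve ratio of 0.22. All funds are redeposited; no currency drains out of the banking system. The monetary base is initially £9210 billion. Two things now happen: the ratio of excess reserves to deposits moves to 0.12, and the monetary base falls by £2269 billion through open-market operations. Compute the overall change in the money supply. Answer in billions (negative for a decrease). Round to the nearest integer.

-10285 billion

Before: m₁ = 1 / (0.22 + 0.08) ≈ 3.33333, MB₁ = 9210, so M₁ = 3.33333 × 9210 = 30699.9693 billion.
After: m₂ = 1 / (0.22 + 0.12) ≈ 2.94118, MB₂ = 9210 − 2269 = 6941, so M₂ = 2.94118 × 6941 ≈ 20414.7304 billion.
ΔM = M₂ − M₁ = 20414.7304 − 30699.9693 = -10285.2389 billion.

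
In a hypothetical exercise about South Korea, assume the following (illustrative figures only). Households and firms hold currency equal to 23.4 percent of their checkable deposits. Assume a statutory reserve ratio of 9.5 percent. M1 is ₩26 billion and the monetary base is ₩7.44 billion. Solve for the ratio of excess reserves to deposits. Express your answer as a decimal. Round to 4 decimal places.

Using m = M/MB = 26/7.44 ≈ 3.494624. Since m = (1 + c)/(c + rr + e), the denominator satisfies c + rr + e = (1 + c)/m = (1 + 0.234) / 3.494624 ≈ 0.353114.
With c = 0.234 and rr = 0.095, the ratio of excess reserves to deposits is 0.353114 − 0.234 − 0.095 = 0.024114.

0.0241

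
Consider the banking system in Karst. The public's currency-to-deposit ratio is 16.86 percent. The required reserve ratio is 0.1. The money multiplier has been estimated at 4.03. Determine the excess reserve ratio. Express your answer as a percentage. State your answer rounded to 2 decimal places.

Using m = 4.03. Since m = (1 + c)/(c + rr + e), the denominator satisfies c + rr + e = (1 + c)/m = (1 + 0.1686) / 4.03 ≈ 0.289975.
With c = 0.1686 and rr = 0.1, the excess reserve ratio is 0.289975 − 0.1686 − 0.1 = 0.021375.

2.14%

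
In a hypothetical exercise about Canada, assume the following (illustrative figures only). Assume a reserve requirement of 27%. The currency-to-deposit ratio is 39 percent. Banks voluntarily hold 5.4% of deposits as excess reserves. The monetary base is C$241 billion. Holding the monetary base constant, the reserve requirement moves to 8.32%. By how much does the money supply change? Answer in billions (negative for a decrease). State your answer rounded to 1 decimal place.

Initially m₁ = (1 + 0.39) / (0.27 + 0.054 + 0.39) ≈ 1.94678, so M₁ = 1.94678 × 241 ≈ 469.174 billion.
After the change m₂ = (1 + 0.39) / (0.0832 + 0.054 + 0.39) ≈ 2.63657, so M₂ = 2.63657 × 241 ≈ 635.4134 billion.
ΔM = M₂ − M₁ = 635.4134 − 469.174 = 166.2394 billion.

C$166.2 billion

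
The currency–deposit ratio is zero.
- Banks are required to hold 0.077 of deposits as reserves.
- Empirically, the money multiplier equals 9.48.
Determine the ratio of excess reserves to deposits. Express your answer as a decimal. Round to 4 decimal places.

0.0285

Using m = 9.48. Since m = (1 + c)/(c + rr + e), the denominator satisfies c + rr + e = (1 + c)/m = (1 + 0) / 9.48 ≈ 0.105485.
With c = 0 and rr = 0.077, the ratio of excess reserves to deposits is 0.105485 − 0 − 0.077 = 0.028485.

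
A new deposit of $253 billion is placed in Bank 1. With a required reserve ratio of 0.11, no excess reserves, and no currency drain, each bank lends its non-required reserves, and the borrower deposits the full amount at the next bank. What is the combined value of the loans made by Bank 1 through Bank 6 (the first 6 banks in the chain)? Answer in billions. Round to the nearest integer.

$1030 billion

Bank i lends (1 − rr)^i of the original deposit: Bank 1 lends 253·0.8900 = 225.1700, Bank 2 lends 253·0.8900² = 200.4013, and so on.
Summing a geometric series: total = 253·[0.8900·(1 − 0.8900^6) / (1 − 0.8900)] ≈ 1029.6793 billion.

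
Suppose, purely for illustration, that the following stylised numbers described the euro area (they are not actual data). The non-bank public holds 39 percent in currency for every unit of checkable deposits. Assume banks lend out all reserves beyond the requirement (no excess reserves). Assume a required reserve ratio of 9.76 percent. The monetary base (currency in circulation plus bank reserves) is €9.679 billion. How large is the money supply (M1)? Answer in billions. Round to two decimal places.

The money multiplier is m = (1 + c) / (rr + c) = (1 + 0.39) / (0.0976 + 0.39) ≈ 2.8507.
So M = m × MB = 2.8507 × 9.679 ≈ 27.5919 billion.

€27.59 billion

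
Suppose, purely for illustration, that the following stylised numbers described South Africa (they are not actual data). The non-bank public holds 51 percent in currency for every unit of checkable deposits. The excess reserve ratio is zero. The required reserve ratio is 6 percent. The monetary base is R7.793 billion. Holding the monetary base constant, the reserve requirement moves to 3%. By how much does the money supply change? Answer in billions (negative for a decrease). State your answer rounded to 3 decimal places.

R1.147 billion

Initially m₁ = (1 + 0.51) / (0.06 + 0.51) ≈ 2.64912, so M₁ = 2.64912 × 7.793 ≈ 20.6446 billion.
After the change m₂ = (1 + 0.51) / (0.03 + 0.51) ≈ 2.79630, so M₂ = 2.79630 × 7.793 ≈ 21.7916 billion.
ΔM = M₂ − M₁ = 21.7916 − 20.6446 = 1.147 billion.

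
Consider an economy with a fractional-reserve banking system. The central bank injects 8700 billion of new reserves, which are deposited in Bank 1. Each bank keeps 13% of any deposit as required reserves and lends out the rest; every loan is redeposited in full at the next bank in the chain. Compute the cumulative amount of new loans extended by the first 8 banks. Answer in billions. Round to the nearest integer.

39114 billion

Bank i lends (1 − rr)^i of the original deposit: Bank 1 lends 8700·0.8700 = 7569.0000, Bank 2 lends 8700·0.8700² = 6585.0300, and so on.
Summing a geometric series: total = 8700·[0.8700·(1 − 0.8700^8) / (1 − 0.8700)] ≈ 39113.5835 billion.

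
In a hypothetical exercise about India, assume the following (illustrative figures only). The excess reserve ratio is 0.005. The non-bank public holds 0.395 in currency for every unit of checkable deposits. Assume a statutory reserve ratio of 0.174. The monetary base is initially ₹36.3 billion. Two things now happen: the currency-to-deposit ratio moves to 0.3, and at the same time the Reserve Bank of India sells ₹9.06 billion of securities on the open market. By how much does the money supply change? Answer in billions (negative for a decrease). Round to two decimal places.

-14.29 billion

Before: m₁ = (1 + 0.395) / (0.174 + 0.005 + 0.395) ≈ 2.43031, MB₁ = 36.3, so M₁ = 2.43031 × 36.3 ≈ 88.2203 billion.
After: m₂ = (1 + 0.3) / (0.174 + 0.005 + 0.3) ≈ 2.71399, MB₂ = 36.3 − 9.06 = 27.24, so M₂ = 2.71399 × 27.24 ≈ 73.9291 billion.
ΔM = M₂ − M₁ = 73.9291 − 88.2203 = -14.2912 billion.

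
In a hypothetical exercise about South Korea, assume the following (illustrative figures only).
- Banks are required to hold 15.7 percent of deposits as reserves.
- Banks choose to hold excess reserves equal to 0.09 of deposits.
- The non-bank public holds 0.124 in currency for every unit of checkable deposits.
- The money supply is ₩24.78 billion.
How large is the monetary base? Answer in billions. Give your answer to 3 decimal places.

₩8.179 billion

The money multiplier is m = (1 + c) / (rr + e + c) = (1 + 0.124) / (0.157 + 0.09 + 0.124) ≈ 3.029650.
MB = M / m = 24.78 / 3.029650 ≈ 8.1792 billion.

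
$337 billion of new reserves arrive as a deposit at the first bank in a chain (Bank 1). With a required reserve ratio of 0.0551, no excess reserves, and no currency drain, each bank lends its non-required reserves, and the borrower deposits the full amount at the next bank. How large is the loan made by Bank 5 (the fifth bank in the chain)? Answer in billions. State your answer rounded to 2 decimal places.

Each bank lends a fraction (1 − rr) = 0.9449 of the deposit it receives, so Bank 5 receives 337·0.9449^4 and lends 337·0.9449^5 ≈ 253.8395 billion.

$253.84 billion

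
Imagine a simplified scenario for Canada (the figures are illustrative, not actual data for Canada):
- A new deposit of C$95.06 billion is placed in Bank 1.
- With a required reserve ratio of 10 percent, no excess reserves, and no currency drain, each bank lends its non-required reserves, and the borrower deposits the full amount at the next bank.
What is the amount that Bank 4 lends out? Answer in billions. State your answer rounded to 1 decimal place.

C$62.4 billion

Each bank lends a fraction (1 − rr) = 0.9000 of the deposit it receives, so Bank 4 receives 95.06·0.9000^3 and lends 95.06·0.9000^4 ≈ 62.3689 billion.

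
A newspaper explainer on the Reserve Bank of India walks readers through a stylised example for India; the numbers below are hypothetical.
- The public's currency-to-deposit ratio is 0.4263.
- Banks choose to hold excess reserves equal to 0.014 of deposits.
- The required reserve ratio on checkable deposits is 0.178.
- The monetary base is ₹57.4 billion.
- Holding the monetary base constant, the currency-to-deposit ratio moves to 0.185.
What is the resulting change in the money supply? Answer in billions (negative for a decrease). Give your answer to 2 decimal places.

₹48.01 billion

Initially m₁ = (1 + 0.4263) / (0.178 + 0.014 + 0.4263) ≈ 2.30681, so M₁ = 2.30681 × 57.4 ≈ 132.4109 billion.
After the change m₂ = (1 + 0.185) / (0.178 + 0.014 + 0.185) ≈ 3.14324, so M₂ = 3.14324 × 57.4 ≈ 180.422 billion.
ΔM = M₂ − M₁ = 180.422 − 132.4109 = 48.0111 billion.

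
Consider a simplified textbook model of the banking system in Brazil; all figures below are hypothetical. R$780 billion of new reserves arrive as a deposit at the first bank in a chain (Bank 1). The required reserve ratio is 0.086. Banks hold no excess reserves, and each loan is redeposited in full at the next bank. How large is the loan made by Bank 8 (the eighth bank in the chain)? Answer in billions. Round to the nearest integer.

Each bank lends a fraction (1 − rr) = 0.9140 of the deposit it receives, so Bank 8 receives 780·0.9140^7 and lends 780·0.9140^8 ≈ 379.8955 billion.

R$380 billion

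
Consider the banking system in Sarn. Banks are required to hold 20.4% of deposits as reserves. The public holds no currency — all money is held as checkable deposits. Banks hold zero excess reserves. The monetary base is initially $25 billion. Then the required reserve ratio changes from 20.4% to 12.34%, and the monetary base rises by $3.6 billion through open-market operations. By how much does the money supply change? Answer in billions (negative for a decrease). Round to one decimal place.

Before: m₁ = 1 / (0.204) ≈ 4.9020, MB₁ = 25, so M₁ = 4.9020 × 25 = 122.55 billion.
After: m₂ = 1 / (0.1234) ≈ 8.1037, MB₂ = 25 + 3.6 = 28.6, so M₂ = 8.1037 × 28.6 ≈ 231.7658 billion.
ΔM = M₂ − M₁ = 231.7658 − 122.55 = 109.2158 billion.

$109.2 billion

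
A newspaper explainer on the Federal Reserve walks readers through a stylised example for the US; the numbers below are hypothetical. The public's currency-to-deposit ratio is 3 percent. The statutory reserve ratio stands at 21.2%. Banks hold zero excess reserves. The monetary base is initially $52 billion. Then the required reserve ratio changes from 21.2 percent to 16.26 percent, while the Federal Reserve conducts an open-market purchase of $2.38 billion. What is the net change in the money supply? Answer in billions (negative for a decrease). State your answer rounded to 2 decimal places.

$69.49 billion

Before: m₁ = (1 + 0.03) / (0.212 + 0.03) ≈ 4.25620, MB₁ = 52, so M₁ = 4.25620 × 52 = 221.3224 billion.
After: m₂ = (1 + 0.03) / (0.1626 + 0.03) ≈ 5.34787, MB₂ = 52 + 2.38 = 54.38, so M₂ = 5.34787 × 54.38 ≈ 290.8172 billion.
ΔM = M₂ − M₁ = 290.8172 − 221.3224 = 69.4948 billion.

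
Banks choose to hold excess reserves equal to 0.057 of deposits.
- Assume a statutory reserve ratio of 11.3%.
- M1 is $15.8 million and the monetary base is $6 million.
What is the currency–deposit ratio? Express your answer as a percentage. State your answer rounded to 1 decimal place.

33.8%

Using m = M/MB = 15.8/6 ≈ 2.633333. From m = (1 + c)/(c + rr + e), rearranging gives 1 + c = m·(c + rr + e), so c·(1 − m) = m·(rr + e) − 1.
Hence c = [m·(rr + e) − 1]/(1 − m) = [2.633333 × (0.113 + 0.057) − 1] / (1 − 2.633333) ≈ 0.338163.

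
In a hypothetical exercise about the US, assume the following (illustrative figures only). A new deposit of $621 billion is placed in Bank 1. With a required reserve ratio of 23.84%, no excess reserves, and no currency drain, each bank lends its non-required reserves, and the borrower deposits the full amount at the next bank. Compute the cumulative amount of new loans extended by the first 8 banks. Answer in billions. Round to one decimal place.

Bank i lends (1 − rr)^i of the original deposit: Bank 1 lends 621·0.7616 = 472.9536, Bank 2 lends 621·0.7616² ≈ 360.2015, and so on.
Summing a geometric series: total = 621·[0.7616·(1 − 0.7616^8) / (1 − 0.7616)] ≈ 1759.3082 billion.

$1759.3 billion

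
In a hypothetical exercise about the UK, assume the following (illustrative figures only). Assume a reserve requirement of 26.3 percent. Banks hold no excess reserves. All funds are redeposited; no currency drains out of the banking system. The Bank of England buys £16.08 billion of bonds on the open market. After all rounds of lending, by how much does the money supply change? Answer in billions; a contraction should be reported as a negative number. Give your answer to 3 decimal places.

The simple money multiplier is m = 1/rr = 1/0.263 ≈ 3.802281.
An open-market purchase increases the monetary base by 16.08 billion, so ΔM = m × ΔMB = 3.802281 × 16.08 ≈ 61.1407 billion.

£61.141 billion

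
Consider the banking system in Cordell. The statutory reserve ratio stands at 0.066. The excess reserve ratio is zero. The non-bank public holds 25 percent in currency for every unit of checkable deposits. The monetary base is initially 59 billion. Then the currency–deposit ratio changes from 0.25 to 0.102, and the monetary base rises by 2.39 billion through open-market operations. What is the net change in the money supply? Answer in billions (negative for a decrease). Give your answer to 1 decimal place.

169.3 billion

Before: m₁ = (1 + 0.25) / (0.066 + 0.25) ≈ 3.9557, MB₁ = 59, so M₁ = 3.9557 × 59 = 233.3863 billion.
After: m₂ = (1 + 0.102) / (0.066 + 0.102) ≈ 6.5595, MB₂ = 59 + 2.39 = 61.39, so M₂ = 6.5595 × 61.39 ≈ 402.6877 billion.
ΔM = M₂ − M₁ = 402.6877 − 233.3863 = 169.3014 billion.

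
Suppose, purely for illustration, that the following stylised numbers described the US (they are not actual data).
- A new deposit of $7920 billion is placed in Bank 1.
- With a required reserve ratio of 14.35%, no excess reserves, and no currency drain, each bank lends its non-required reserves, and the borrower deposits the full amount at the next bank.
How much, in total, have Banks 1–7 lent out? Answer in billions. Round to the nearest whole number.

Bank i lends (1 − rr)^i of the original deposit: Bank 1 lends 7920·0.8565 = 6783.4800, Bank 2 lends 7920·0.8565² ≈ 5810.0506, and so on.
Summing a geometric series: total = 7920·[0.8565·(1 − 0.8565^7) / (1 − 0.8565)] ≈ 31287.3893 billion.

$31287 billion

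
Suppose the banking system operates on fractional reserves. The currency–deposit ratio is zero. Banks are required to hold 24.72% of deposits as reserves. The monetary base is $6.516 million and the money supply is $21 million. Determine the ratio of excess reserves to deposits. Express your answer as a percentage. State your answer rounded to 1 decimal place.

Using m = M/MB = 21/6.516 ≈ 3.222836. Since m = (1 + c)/(c + rr + e), the denominator satisfies c + rr + e = (1 + c)/m = (1 + 0) / 3.222836 ≈ 0.310286.
With c = 0 and rr = 0.2472, the ratio of excess reserves to deposits is 0.310286 − 0 − 0.2472 = 0.063086.

6.3%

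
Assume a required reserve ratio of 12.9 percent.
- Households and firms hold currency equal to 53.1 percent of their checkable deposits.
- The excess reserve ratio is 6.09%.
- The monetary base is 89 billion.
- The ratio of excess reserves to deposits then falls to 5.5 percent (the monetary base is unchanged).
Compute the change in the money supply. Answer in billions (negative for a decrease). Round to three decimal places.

Initially m₁ = (1 + 0.531) / (0.129 + 0.0609 + 0.531) ≈ 2.123734, so M₁ = 2.123734 × 89 ≈ 189.0123 billion.
After the change m₂ = (1 + 0.531) / (0.129 + 0.055 + 0.531) ≈ 2.141259, so M₂ = 2.141259 × 89 ≈ 190.5721 billion.
ΔM = M₂ − M₁ = 190.5721 − 189.0123 = 1.5598 billion.

1.560 billion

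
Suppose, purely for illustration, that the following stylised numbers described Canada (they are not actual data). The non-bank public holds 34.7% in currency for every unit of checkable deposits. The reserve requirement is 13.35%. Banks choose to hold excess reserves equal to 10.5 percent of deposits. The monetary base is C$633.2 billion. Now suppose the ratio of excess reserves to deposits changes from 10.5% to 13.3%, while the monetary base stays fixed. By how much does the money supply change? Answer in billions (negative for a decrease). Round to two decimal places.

Initially m₁ = (1 + 0.347) / (0.1335 + 0.105 + 0.347) ≈ 2.300598, so M₁ = 2.300598 × 633.2 ≈ 1456.7387 billion.
After the change m₂ = (1 + 0.347) / (0.1335 + 0.133 + 0.347) ≈ 2.195599, so M₂ = 2.195599 × 633.2 ≈ 1390.2533 billion.
ΔM = M₂ − M₁ = 1390.2533 − 1456.7387 = -66.4854 billion.

-66.49 billion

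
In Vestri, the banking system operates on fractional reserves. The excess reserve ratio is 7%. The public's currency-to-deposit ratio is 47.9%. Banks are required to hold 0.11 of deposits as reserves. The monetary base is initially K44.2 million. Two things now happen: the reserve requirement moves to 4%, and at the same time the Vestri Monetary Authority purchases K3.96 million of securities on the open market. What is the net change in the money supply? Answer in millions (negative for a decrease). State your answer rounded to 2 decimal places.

K21.73 million

Before: m₁ = (1 + 0.479) / (0.11 + 0.07 + 0.479) ≈ 2.24431, MB₁ = 44.2, so M₁ = 2.24431 × 44.2 ≈ 99.1985 million.
After: m₂ = (1 + 0.479) / (0.04 + 0.07 + 0.479) ≈ 2.51104, MB₂ = 44.2 + 3.96 = 48.16, so M₂ = 2.51104 × 48.16 ≈ 120.9317 million.
ΔM = M₂ − M₁ = 120.9317 − 99.1985 = 21.7332 million.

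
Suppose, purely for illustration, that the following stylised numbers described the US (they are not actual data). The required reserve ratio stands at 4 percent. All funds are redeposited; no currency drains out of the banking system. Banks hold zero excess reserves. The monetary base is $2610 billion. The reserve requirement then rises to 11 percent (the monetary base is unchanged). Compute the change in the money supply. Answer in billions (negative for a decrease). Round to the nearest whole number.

Initially m₁ = 1 / (0.04) = 25, so M₁ = 25 × 2610 = 65250 billion.
After the change m₂ = 1 / (0.11) ≈ 9.09091, so M₂ = 9.09091 × 2610 = 23727.2751 billion.
ΔM = M₂ − M₁ = 23727.2751 − 65250 = -41522.7249 billion.

-41523 billion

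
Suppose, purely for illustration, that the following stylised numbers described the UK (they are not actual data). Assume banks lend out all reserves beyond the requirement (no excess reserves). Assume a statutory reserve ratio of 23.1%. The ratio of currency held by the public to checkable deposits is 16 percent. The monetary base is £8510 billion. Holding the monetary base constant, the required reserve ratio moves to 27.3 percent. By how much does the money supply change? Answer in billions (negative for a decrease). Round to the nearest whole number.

Initially m₁ = (1 + 0.16) / (0.231 + 0.16) ≈ 2.96675, so M₁ = 2.96675 × 8510 = 25247.0425 billion.
After the change m₂ = (1 + 0.16) / (0.273 + 0.16) ≈ 2.67898, so M₂ = 2.67898 × 8510 = 22798.1198 billion.
ΔM = M₂ − M₁ = 22798.1198 − 25247.0425 = -2448.9227 billion.

-2449 billion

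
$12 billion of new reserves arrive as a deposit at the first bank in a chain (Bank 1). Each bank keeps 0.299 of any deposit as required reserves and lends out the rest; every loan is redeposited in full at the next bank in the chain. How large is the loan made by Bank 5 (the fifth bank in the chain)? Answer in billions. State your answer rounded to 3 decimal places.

$2.031 billion

Each bank lends a fraction (1 − rr) = 0.7010 of the deposit it receives, so Bank 5 receives 12·0.7010^4 and lends 12·0.7010^5 ≈ 2.0313 billion.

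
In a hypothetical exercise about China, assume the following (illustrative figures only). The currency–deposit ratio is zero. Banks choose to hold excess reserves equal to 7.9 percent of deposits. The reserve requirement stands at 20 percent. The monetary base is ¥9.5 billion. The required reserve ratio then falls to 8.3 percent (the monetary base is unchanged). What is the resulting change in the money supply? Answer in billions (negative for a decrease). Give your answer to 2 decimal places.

¥24.59 billion

Initially m₁ = 1 / (0.2 + 0.079) ≈ 3.5842, so M₁ = 3.5842 × 9.5 = 34.0499 billion.
After the change m₂ = 1 / (0.083 + 0.079) ≈ 6.1728, so M₂ = 6.1728 × 9.5 = 58.6416 billion.
ΔM = M₂ − M₁ = 58.6416 − 34.0499 = 24.5917 billion.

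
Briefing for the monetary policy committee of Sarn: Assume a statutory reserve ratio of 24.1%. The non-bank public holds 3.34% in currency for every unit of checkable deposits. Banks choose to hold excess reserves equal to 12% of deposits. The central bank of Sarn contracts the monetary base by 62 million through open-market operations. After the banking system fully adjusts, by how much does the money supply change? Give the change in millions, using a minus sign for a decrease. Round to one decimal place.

The money multiplier is m = (1 + c) / (rr + e + c) = (1 + 0.0334) / (0.241 + 0.12 + 0.0334) ≈ 2.6202.
The sale removes 62 million of base, so ΔM = m × ΔMB = 2.6202 × (−62) = -162.4524 million.

-162.5 million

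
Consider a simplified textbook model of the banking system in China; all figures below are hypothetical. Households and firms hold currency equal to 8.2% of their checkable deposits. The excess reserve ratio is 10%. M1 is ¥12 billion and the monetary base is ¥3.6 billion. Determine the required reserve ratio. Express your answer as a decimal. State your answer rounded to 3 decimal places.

0.143

Using m = M/MB = 12/3.6 ≈ 3.333333. Since m = (1 + c)/(c + rr + e), the denominator satisfies c + rr + e = (1 + c)/m = (1 + 0.082) / 3.333333 ≈ 0.324600.
With c = 0.082 and e = 0.1, the required reserve ratio is 0.324600 − 0.082 − 0.1 = 0.1426.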